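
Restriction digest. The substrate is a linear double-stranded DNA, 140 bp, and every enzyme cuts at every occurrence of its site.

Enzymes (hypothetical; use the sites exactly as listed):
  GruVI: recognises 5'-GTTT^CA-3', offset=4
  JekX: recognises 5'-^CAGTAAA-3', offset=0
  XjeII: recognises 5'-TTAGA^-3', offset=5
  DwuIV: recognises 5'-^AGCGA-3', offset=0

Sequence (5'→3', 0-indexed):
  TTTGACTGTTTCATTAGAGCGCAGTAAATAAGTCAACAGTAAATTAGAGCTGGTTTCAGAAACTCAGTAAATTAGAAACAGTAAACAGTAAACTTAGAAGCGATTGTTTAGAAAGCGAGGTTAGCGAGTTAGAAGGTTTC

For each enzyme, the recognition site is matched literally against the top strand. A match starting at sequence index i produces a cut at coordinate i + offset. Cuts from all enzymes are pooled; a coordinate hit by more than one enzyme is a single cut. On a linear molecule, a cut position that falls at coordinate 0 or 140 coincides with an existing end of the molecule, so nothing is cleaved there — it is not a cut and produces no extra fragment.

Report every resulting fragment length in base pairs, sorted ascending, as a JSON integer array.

[1,2,3,7,7,7,8,8,9,11,11,12,12,13,14,15]

Scan for sites:
  GruVI (GTTTCA, off=4): starts [7, 52] → cuts [11, 56]
  JekX (CAGTAAA, off=0): starts [21, 36, 64, 78, 85] → cuts [21, 36, 64, 78, 85]
  XjeII (TTAGA, off=5): starts [13, 43, 71, 93, 107, 128] → cuts [18, 48, 76, 98, 112, 133]
  DwuIV (AGCGA, off=0): starts [98, 113, 122] → cuts [98, 113, 122]

Pooled cuts: [11, 18, 21, 36, 48, 56, 64, 76, 78, 85, 98, 112, 113, 122, 133]

Fragment lengths:
  [0,11): 11 bp
  [11,18): 7 bp
  [18,21): 3 bp
  [21,36): 15 bp
  [36,48): 12 bp
  [48,56): 8 bp
  [56,64): 8 bp
  [64,76): 12 bp
  [76,78): 2 bp
  [78,85): 7 bp
  [85,98): 13 bp
  [98,112): 14 bp
  [112,113): 1 bp
  [113,122): 9 bp
  [122,133): 11 bp
  [133,140): 7 bp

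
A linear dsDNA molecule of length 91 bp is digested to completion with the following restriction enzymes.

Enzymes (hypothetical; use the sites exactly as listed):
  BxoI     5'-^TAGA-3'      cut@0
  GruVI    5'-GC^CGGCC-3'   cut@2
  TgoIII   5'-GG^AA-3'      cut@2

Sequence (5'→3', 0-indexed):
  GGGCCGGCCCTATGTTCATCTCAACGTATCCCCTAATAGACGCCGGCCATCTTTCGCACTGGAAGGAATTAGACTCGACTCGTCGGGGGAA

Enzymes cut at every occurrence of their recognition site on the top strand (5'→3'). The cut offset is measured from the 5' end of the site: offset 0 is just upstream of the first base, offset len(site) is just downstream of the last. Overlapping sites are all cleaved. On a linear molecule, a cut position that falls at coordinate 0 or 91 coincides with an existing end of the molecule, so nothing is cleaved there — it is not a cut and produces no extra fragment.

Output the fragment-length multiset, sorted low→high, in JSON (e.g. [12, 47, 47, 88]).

Site scan:
  BxoI (TAGA, off=0): starts [36, 69] → cuts [36, 69]
  GruVI (GCCGGCC, off=2): starts [2, 41] → cuts [4, 43]
  TgoIII (GGAA, off=2): starts [60, 64, 87] → cuts [62, 66, 89]

All cut coordinates (distinct, sorted): [4, 36, 43, 62, 66, 69, 89]

Fragment lengths:
  [0,4): 4 bp
  [4,36): 32 bp
  [36,43): 7 bp
  [43,62): 19 bp
  [62,66): 4 bp
  [66,69): 3 bp
  [69,89): 20 bp
  [89,91): 2 bp

[2,3,4,4,7,19,20,32]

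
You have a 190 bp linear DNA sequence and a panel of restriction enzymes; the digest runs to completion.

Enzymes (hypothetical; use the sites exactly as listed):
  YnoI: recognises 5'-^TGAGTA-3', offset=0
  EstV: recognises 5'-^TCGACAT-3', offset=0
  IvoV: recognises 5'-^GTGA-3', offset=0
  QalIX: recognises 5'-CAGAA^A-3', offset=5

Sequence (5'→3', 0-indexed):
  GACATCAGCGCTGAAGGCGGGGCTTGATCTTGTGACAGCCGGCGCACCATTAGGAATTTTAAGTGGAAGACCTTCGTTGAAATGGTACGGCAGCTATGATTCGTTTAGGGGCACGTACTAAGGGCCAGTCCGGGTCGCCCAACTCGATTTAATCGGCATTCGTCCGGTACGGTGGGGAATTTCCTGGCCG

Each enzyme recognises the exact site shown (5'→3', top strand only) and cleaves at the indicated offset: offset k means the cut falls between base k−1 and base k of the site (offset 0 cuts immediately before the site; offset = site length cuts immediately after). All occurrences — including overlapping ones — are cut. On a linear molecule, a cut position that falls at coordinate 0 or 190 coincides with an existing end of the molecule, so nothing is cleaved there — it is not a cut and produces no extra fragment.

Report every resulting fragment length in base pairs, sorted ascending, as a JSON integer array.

[31,159]

Scan for sites:
  YnoI (TGAGTA, off=0): no sites
  EstV (TCGACAT, off=0): no sites
  IvoV (GTGA, off=0): starts [31] → cuts [31]
  QalIX (CAGAAA, off=5): no sites

Pooled cuts: [31]

Fragments:
  [0,31): 31 bp
  [31,190): 159 bp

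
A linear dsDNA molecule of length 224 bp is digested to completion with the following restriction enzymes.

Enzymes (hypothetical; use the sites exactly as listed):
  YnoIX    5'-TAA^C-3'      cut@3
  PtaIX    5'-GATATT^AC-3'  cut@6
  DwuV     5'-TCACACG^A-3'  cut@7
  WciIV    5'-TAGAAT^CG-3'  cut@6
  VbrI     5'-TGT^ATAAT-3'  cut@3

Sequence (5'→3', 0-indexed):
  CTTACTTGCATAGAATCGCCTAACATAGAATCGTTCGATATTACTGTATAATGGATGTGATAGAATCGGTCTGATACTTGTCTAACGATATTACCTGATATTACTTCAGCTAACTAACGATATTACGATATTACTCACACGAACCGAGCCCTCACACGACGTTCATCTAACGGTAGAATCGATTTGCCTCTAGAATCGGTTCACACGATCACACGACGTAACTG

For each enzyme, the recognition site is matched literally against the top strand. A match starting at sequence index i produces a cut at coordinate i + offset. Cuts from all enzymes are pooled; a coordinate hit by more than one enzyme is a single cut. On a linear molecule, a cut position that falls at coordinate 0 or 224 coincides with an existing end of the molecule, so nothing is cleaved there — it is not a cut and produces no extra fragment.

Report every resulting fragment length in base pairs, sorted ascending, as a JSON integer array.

Scan for sites:
  YnoIX (TAAC, off=3): starts [20, 82, 110, 114, 167, 218] → cuts [23, 85, 113, 117, 170, 221]
  PtaIX (GATATTAC, off=6): starts [36, 86, 96, 118, 126] → cuts [42, 92, 102, 124, 132]
  DwuV (TCACACGA, off=7): starts [134, 151, 200, 208] → cuts [141, 158, 207, 215]
  WciIV (TAGAATCG, off=6): starts [10, 25, 60, 173, 190] → cuts [16, 31, 66, 179, 196]
  VbrI (TGTATAAT, off=3): starts [44] → cuts [47]

All cut coordinates (distinct, sorted): [16, 23, 31, 42, 47, 66, 85, 92, 102, 113, 117, 124, 132, 141, 158, 170, 179, 196, 207, 215, 221]

Fragments:
  [0,16): 16 bp
  [16,23): 7 bp
  [23,31): 8 bp
  [31,42): 11 bp
  [42,47): 5 bp
  [47,66): 19 bp
  [66,85): 19 bp
  [85,92): 7 bp
  [92,102): 10 bp
  [102,113): 11 bp
  [113,117): 4 bp
  [117,124): 7 bp
  [124,132): 8 bp
  [132,141): 9 bp
  [141,158): 17 bp
  [158,170): 12 bp
  [170,179): 9 bp
  [179,196): 17 bp
  [196,207): 11 bp
  [207,215): 8 bp
  [215,221): 6 bp
  [221,224): 3 bp

[3,4,5,6,7,7,7,8,8,8,9,9,10,11,11,11,12,16,17,17,19,19]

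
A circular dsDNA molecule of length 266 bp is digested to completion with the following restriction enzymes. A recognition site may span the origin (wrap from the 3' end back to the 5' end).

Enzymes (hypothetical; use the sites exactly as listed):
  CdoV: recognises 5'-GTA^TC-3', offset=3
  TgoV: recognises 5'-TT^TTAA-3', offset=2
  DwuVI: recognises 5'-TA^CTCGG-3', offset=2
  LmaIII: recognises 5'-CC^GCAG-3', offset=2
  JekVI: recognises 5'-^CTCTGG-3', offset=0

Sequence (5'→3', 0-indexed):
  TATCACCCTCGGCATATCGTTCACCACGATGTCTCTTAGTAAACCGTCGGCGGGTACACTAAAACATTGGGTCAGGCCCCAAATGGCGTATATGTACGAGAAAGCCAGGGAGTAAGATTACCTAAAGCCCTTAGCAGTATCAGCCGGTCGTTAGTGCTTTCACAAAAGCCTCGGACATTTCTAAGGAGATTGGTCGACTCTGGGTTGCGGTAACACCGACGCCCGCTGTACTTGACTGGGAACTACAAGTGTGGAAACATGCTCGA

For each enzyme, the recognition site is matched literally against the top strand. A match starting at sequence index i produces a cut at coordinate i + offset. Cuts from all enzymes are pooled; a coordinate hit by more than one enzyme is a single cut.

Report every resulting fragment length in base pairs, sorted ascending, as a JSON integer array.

Per-enzyme occurrences:
  CdoV (GTATC, off=3): starts [136] → cuts [139]
  TgoV (TTTTAA, off=2): no sites
  DwuVI (TACTCGG, off=2): no sites
  LmaIII (CCGCAG, off=2): no sites
  JekVI (CTCTGG, off=0): starts [197] → cuts [197]

Pooled cuts: [139, 197]

Fragment lengths:
  139→197: 58 bp
  197→139 (wrap): 266-197+139 = 208 bp

[58,208]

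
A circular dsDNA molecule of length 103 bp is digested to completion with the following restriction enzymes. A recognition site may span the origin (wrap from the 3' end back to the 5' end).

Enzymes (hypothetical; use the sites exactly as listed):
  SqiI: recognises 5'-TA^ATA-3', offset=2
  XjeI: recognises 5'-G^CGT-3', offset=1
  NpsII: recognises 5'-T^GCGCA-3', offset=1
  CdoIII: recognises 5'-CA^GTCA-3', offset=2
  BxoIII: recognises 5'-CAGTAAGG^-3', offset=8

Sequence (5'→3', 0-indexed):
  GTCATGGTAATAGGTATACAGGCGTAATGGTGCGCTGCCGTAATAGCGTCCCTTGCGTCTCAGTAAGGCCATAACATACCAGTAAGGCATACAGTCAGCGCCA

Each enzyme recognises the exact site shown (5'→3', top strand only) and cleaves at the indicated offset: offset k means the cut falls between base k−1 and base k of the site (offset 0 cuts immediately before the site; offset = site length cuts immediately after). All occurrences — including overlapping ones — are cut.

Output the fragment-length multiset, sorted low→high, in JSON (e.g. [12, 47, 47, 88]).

[4,6,9,9,10,13,13,19,20]

Scan for sites:
  SqiI TAATA/2: at [7, 40] ⇒ [9, 42]
  XjeI GCGT/1: at [21, 45, 54] ⇒ [22, 46, 55]
  NpsII (TGCGCA, off=1): no sites
  CdoIII CAGTCA/2: at [91, 101] ⇒ [0, 93]
  BxoIII CAGTAAGG/8: at [60, 79] ⇒ [68, 87]

All cut coordinates (distinct, sorted): [0, 9, 22, 42, 46, 55, 68, 87, 93]

Fragment lengths:
  0→9: 9 bp
  9→22: 13 bp
  22→42: 20 bp
  42→46: 4 bp
  46→55: 9 bp
  55→68: 13 bp
  68→87: 19 bp
  87→93: 6 bp
  93→0 (wrap): 103-93+0 = 10 bp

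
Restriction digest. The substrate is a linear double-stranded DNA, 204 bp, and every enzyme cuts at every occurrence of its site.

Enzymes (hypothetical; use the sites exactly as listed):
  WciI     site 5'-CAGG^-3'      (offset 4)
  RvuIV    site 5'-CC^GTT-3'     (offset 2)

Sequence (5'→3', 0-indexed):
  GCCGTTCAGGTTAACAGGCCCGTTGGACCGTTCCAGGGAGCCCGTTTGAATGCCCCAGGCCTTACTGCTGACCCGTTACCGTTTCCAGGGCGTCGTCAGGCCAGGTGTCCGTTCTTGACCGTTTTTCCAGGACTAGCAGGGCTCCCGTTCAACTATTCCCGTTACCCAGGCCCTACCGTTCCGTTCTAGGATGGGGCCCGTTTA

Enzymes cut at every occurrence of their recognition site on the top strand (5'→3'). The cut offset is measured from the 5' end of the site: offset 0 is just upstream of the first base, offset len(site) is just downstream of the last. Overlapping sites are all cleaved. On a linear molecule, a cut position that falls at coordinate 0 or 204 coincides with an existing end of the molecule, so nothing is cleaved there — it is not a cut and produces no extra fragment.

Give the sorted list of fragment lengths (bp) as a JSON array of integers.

Scan for sites:
  WciI (CAGG, off=4): starts [6, 14, 33, 55, 85, 96, 101, 127, 136, 166] → cuts [10, 18, 37, 59, 89, 100, 105, 131, 140, 170]
  RvuIV (CCGTT, off=2): starts [1, 19, 27, 41, 72, 78, 108, 118, 144, 158, 175, 180, 197] → cuts [3, 21, 29, 43, 74, 80, 110, 120, 146, 160, 177, 182, 199]

Pooled cuts: [3, 10, 18, 21, 29, 37, 43, 59, 74, 80, 89, 100, 105, 110, 120, 131, 140, 146, 160, 170, 177, 182, 199]

Fragment lengths:
  [0,3): 3 bp
  [3,10): 7 bp
  [10,18): 8 bp
  [18,21): 3 bp
  [21,29): 8 bp
  [29,37): 8 bp
  [37,43): 6 bp
  [43,59): 16 bp
  [59,74): 15 bp
  [74,80): 6 bp
  [80,89): 9 bp
  [89,100): 11 bp
  [100,105): 5 bp
  [105,110): 5 bp
  [110,120): 10 bp
  [120,131): 11 bp
  [131,140): 9 bp
  [140,146): 6 bp
  [146,160): 14 bp
  [160,170): 10 bp
  [170,177): 7 bp
  [177,182): 5 bp
  [182,199): 17 bp
  [199,204): 5 bp

[3,3,5,5,5,5,6,6,6,7,7,8,8,8,9,9,10,10,11,11,14,15,16,17]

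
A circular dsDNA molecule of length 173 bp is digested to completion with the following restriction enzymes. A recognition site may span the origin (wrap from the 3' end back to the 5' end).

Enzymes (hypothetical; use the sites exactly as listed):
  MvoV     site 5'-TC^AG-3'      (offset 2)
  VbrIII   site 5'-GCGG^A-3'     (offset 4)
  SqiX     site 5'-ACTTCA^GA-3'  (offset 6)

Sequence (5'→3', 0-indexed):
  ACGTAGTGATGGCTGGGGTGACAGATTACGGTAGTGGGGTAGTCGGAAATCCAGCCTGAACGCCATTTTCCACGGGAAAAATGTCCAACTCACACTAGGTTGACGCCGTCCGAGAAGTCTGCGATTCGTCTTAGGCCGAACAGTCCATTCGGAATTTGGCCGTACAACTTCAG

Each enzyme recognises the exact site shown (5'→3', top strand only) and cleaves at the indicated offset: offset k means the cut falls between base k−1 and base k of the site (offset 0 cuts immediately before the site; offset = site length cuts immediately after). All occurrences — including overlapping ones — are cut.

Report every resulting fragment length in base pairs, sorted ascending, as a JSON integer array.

Scan for sites:
  MvoV (TCAG, off=2): starts [169] → cuts [171]
  VbrIII (GCGGA, off=4): no sites
  SqiX (ACTTCAGA, off=6): starts [166] → cuts [172]

All cut coordinates (distinct, sorted): [171, 172]

Fragments:
  171→172: 1 bp
  172→171 (wrap): 173-172+171 = 172 bp

[1,172]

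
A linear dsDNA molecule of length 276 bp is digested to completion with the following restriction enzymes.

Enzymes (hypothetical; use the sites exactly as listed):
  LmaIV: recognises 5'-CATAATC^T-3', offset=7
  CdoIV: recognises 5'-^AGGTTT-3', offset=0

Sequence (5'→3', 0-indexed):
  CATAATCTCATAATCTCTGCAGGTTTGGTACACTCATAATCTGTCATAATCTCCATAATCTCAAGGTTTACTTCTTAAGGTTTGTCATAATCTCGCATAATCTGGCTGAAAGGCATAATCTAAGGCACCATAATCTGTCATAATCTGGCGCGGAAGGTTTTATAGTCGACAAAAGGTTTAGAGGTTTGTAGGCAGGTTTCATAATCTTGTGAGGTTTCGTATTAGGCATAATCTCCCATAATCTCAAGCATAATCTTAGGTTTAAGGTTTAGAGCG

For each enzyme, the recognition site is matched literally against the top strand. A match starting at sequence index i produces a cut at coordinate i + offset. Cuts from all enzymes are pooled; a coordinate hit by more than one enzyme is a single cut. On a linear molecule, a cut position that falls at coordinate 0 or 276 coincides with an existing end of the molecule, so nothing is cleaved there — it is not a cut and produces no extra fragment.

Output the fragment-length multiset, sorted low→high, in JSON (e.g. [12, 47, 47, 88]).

Site scan:
  LmaIV (CATAATCT, off=7): starts [0, 8, 34, 44, 53, 85, 95, 113, 128, 138, 199, 226, 236, 248] → cuts [7, 15, 41, 51, 60, 92, 102, 120, 135, 145, 206, 233, 243, 255]
  CdoIV (AGGTTT, off=0): starts [20, 63, 77, 154, 173, 181, 193, 211, 257, 264] → cuts [20, 63, 77, 154, 173, 181, 193, 211, 257, 264]

All cut coordinates (distinct, sorted): [7, 15, 20, 41, 51, 60, 63, 77, 92, 102, 120, 135, 145, 154, 173, 181, 193, 206, 211, 233, 243, 255, 257, 264]

Fragment lengths:
  [0,7): 7 bp
  [7,15): 8 bp
  [15,20): 5 bp
  [20,41): 21 bp
  [41,51): 10 bp
  [51,60): 9 bp
  [60,63): 3 bp
  [63,77): 14 bp
  [77,92): 15 bp
  [92,102): 10 bp
  [102,120): 18 bp
  [120,135): 15 bp
  [135,145): 10 bp
  [145,154): 9 bp
  [154,173): 19 bp
  [173,181): 8 bp
  [181,193): 12 bp
  [193,206): 13 bp
  [206,211): 5 bp
  [211,233): 22 bp
  [233,243): 10 bp
  [243,255): 12 bp
  [255,257): 2 bp
  [257,264): 7 bp
  [264,276): 12 bp

[2,3,5,5,7,7,8,8,9,9,10,10,10,10,12,12,12,13,14,15,15,18,19,21,22]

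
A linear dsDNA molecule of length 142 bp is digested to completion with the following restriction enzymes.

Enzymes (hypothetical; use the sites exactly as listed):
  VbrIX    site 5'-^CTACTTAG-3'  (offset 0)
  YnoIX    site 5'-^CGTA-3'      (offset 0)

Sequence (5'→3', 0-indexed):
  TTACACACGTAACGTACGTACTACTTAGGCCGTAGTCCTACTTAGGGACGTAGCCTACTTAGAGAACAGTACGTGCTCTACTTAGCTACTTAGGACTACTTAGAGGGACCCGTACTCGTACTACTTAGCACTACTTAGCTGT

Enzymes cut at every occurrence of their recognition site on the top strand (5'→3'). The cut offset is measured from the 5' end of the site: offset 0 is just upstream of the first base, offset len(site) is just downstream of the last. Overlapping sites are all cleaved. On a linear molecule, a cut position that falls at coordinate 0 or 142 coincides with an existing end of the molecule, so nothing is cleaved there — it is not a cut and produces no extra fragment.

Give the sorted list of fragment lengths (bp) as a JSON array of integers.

[4,4,4,5,6,6,7,7,8,10,10,10,11,12,15,23]

Site scan:
  VbrIX CTACTTAG/0: at [20, 37, 54, 77, 85, 95, 120, 130] ⇒ [20, 37, 54, 77, 85, 95, 120, 130]
  YnoIX CGTA/0: at [7, 12, 16, 30, 48, 110, 116] ⇒ [7, 12, 16, 30, 48, 110, 116]

Pooled cuts: [7, 12, 16, 20, 30, 37, 48, 54, 77, 85, 95, 110, 116, 120, 130]

Fragments:
  [0,7): 7 bp
  [7,12): 5 bp
  [12,16): 4 bp
  [16,20): 4 bp
  [20,30): 10 bp
  [30,37): 7 bp
  [37,48): 11 bp
  [48,54): 6 bp
  [54,77): 23 bp
  [77,85): 8 bp
  [85,95): 10 bp
  [95,110): 15 bp
  [110,116): 6 bp
  [116,120): 4 bp
  [120,130): 10 bp
  [130,142): 12 bp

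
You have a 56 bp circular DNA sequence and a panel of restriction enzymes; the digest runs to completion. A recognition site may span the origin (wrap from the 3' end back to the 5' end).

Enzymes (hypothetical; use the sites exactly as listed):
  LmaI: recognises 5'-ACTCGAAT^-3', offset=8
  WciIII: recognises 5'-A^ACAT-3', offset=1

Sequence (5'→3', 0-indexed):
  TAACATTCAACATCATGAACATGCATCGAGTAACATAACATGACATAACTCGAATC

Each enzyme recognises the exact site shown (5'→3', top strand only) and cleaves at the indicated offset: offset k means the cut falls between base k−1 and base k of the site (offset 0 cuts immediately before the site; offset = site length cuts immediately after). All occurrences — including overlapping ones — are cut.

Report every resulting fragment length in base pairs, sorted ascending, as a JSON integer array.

[3,5,7,9,14,18]

Site scan:
  LmaI (ACTCGAAT, off=8): starts [47] → cuts [55]
  WciIII (AACAT, off=1): starts [1, 8, 17, 31, 36] → cuts [2, 9, 18, 32, 37]

All cut coordinates (distinct, sorted): [2, 9, 18, 32, 37, 55]

Fragments:
  2→9: 7 bp
  9→18: 9 bp
  18→32: 14 bp
  32→37: 5 bp
  37→55: 18 bp
  55→2 (wrap): 56-55+2 = 3 bp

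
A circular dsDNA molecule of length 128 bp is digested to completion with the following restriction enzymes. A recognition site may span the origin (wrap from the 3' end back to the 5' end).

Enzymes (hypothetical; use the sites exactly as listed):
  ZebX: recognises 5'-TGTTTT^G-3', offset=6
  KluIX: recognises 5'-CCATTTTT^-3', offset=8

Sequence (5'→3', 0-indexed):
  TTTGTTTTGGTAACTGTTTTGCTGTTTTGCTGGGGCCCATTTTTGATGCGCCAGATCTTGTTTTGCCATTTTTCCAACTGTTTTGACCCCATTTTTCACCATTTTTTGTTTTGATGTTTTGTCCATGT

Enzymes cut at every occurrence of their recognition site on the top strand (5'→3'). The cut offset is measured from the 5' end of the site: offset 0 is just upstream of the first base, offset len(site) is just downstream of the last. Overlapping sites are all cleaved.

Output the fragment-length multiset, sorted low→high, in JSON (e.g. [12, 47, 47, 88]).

[5,6,8,8,9,10,11,11,12,12,16,20]

Site scan:
  ZebX (TGTTTTG, off=6): starts [2, 14, 22, 58, 78, 106, 114, 125] → cuts [3, 8, 20, 28, 64, 84, 112, 120]
  KluIX (CCATTTTT, off=8): starts [36, 65, 88, 98] → cuts [44, 73, 96, 106]

Pooled cuts: [3, 8, 20, 28, 44, 64, 73, 84, 96, 106, 112, 120]

Fragment lengths:
  3→8: 5 bp
  8→20: 12 bp
  20→28: 8 bp
  28→44: 16 bp
  44→64: 20 bp
  64→73: 9 bp
  73→84: 11 bp
  84→96: 12 bp
  96→106: 10 bp
  106→112: 6 bp
  112→120: 8 bp
  120→3 (wrap): 128-120+3 = 11 bp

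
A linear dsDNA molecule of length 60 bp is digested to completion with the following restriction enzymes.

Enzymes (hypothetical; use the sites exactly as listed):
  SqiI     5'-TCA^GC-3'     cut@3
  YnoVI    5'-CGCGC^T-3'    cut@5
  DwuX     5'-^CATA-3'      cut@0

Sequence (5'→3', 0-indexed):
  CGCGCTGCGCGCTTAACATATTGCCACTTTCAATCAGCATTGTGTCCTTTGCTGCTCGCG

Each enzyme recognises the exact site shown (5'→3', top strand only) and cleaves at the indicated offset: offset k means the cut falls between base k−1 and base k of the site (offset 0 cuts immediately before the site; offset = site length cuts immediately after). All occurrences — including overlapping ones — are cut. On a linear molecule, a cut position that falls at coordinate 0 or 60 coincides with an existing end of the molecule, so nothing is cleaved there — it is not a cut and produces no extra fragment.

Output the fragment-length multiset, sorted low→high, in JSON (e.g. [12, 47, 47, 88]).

[4,5,7,20,24]

Per-enzyme occurrences:
  SqiI (TCAGC, off=3): starts [33] → cuts [36]
  YnoVI (CGCGCT, off=5): starts [0, 7] → cuts [5, 12]
  DwuX (CATA, off=0): starts [16] → cuts [16]

All cut coordinates (distinct, sorted): [5, 12, 16, 36]

Fragment lengths:
  [0,5): 5 bp
  [5,12): 7 bp
  [12,16): 4 bp
  [16,36): 20 bp
  [36,60): 24 bp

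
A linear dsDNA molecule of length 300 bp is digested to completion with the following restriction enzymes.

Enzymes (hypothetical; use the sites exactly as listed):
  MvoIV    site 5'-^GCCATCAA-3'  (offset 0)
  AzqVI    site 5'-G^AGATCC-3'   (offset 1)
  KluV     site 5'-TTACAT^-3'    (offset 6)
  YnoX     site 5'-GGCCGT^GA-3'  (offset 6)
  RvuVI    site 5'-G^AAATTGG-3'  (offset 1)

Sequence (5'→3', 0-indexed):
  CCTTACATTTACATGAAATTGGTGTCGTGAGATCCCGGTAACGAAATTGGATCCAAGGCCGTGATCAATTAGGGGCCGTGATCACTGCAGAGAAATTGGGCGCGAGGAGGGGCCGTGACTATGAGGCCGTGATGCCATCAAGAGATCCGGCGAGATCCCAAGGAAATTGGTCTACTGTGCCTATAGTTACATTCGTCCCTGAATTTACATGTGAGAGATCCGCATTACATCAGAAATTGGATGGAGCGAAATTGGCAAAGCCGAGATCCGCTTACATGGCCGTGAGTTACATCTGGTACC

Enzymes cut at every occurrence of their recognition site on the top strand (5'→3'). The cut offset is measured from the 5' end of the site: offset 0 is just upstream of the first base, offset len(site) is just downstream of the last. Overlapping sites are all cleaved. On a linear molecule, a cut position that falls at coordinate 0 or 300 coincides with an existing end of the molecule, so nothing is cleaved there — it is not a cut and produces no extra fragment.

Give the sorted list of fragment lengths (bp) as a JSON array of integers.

Site scan:
  MvoIV GCCATCAA/0: at [133] ⇒ [133]
  AzqVI GAGATCC/1: at [28, 141, 151, 214, 262] ⇒ [29, 142, 152, 215, 263]
  KluV TTACAT/6: at [2, 8, 186, 204, 224, 271, 286] ⇒ [8, 14, 192, 210, 230, 277, 292]
  YnoX GGCCGTGA/6: at [56, 73, 110, 124, 277] ⇒ [62, 79, 116, 130, 283]
  RvuVI GAAATTGG/1: at [14, 42, 91, 162, 232, 247] ⇒ [15, 43, 92, 163, 233, 248]

All cut coordinates (distinct, sorted): [8, 14, 15, 29, 43, 62, 79, 92, 116, 130, 133, 142, 152, 163, 192, 210, 215, 230, 233, 248, 263, 277, 283, 292]

Fragment lengths:
  [0,8): 8 bp
  [8,14): 6 bp
  [14,15): 1 bp
  [15,29): 14 bp
  [29,43): 14 bp
  [43,62): 19 bp
  [62,79): 17 bp
  [79,92): 13 bp
  [92,116): 24 bp
  [116,130): 14 bp
  [130,133): 3 bp
  [133,142): 9 bp
  [142,152): 10 bp
  [152,163): 11 bp
  [163,192): 29 bp
  [192,210): 18 bp
  [210,215): 5 bp
  [215,230): 15 bp
  [230,233): 3 bp
  [233,248): 15 bp
  [248,263): 15 bp
  [263,277): 14 bp
  [277,283): 6 bp
  [283,292): 9 bp
  [292,300): 8 bp

[1,3,3,5,6,6,8,8,9,9,10,11,13,14,14,14,14,15,15,15,17,18,19,24,29]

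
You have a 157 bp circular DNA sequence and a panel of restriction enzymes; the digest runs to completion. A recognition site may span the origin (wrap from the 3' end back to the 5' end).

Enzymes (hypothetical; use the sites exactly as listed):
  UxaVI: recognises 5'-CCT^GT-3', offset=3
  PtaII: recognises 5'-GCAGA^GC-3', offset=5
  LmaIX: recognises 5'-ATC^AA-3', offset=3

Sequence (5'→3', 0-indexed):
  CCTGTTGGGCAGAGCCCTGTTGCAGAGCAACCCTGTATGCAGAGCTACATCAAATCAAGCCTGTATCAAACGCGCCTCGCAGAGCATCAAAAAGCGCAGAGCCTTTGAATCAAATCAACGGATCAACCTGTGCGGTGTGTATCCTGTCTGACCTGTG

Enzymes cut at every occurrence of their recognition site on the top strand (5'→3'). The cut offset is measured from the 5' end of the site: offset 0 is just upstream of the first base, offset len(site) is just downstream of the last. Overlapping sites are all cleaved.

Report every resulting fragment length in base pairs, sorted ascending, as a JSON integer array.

[5,5,5,5,5,5,6,6,8,8,8,8,9,9,10,11,12,16,16]

Per-enzyme occurrences:
  UxaVI (CCTGT, off=3): starts [0, 15, 31, 59, 126, 142, 151] → cuts [3, 18, 34, 62, 129, 145, 154]
  PtaII (GCAGAGC, off=5): starts [8, 21, 38, 78, 95] → cuts [13, 26, 43, 83, 100]
  LmaIX (ATCAA, off=3): starts [48, 53, 64, 85, 108, 113, 121] → cuts [51, 56, 67, 88, 111, 116, 124]

All cut coordinates (distinct, sorted): [3, 13, 18, 26, 34, 43, 51, 56, 62, 67, 83, 88, 100, 111, 116, 124, 129, 145, 154]

Fragments:
  3→13: 10 bp
  13→18: 5 bp
  18→26: 8 bp
  26→34: 8 bp
  34→43: 9 bp
  43→51: 8 bp
  51→56: 5 bp
  56→62: 6 bp
  62→67: 5 bp
  67→83: 16 bp
  83→88: 5 bp
  88→100: 12 bp
  100→111: 11 bp
  111→116: 5 bp
  116→124: 8 bp
  124→129: 5 bp
  129→145: 16 bp
  145→154: 9 bp
  154→3 (wrap): 157-154+3 = 6 bp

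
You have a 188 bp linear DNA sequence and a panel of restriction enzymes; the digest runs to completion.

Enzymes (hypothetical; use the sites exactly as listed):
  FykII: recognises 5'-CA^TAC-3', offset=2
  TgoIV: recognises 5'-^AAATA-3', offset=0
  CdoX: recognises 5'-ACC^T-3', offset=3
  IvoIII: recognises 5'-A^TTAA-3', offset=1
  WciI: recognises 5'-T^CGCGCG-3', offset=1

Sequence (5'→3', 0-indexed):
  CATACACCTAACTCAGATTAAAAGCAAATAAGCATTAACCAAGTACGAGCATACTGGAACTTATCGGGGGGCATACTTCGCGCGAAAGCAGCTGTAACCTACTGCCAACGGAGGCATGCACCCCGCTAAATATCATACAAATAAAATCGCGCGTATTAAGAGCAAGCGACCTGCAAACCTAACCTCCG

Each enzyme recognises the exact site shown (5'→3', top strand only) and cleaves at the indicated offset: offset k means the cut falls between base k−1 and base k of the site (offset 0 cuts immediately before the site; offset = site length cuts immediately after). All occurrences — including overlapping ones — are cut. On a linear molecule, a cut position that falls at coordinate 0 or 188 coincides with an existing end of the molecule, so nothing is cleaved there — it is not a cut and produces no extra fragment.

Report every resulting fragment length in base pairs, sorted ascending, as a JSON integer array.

[2,3,4,5,5,6,8,8,8,8,9,9,9,16,17,21,22,28]

Per-enzyme occurrences:
  FykII (CATAC, off=2): starts [0, 49, 71, 133] → cuts [2, 51, 73, 135]
  TgoIV (AAATA, off=0): starts [25, 127, 138] → cuts [25, 127, 138]
  CdoX (ACCT, off=3): starts [5, 96, 168, 176, 181] → cuts [8, 99, 171, 179, 184]
  IvoIII (ATTAA, off=1): starts [16, 33, 154] → cuts [17, 34, 155]
  WciI (TCGCGCG, off=1): starts [77, 146] → cuts [78, 147]

All cut coordinates (distinct, sorted): [2, 8, 17, 25, 34, 51, 73, 78, 99, 127, 135, 138, 147, 155, 171, 179, 184]

Fragments:
  [0,2): 2 bp
  [2,8): 6 bp
  [8,17): 9 bp
  [17,25): 8 bp
  [25,34): 9 bp
  [34,51): 17 bp
  [51,73): 22 bp
  [73,78): 5 bp
  [78,99): 21 bp
  [99,127): 28 bp
  [127,135): 8 bp
  [135,138): 3 bp
  [138,147): 9 bp
  [147,155): 8 bp
  [155,171): 16 bp
  [171,179): 8 bp
  [179,184): 5 bp
  [184,188): 4 bp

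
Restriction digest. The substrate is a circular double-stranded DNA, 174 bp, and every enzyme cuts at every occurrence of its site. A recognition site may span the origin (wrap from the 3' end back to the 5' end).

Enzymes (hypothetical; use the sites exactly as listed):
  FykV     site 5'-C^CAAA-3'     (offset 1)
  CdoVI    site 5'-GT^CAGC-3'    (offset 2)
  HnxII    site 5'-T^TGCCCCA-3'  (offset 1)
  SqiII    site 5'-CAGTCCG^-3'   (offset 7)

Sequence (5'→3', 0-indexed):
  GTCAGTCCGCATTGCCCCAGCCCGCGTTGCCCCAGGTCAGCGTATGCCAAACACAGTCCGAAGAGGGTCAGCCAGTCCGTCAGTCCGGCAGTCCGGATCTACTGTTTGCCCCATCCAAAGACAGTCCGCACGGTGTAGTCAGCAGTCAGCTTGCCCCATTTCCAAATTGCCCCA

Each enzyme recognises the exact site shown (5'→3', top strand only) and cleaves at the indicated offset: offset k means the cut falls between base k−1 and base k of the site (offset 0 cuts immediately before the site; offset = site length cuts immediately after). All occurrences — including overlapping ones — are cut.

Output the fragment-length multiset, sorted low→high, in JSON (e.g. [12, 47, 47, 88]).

[3,5,5,7,8,8,8,9,10,10,11,11,11,11,13,13,15,16]

Site scan:
  FykV CCAAA/1: at [46, 114, 161] ⇒ [47, 115, 162]
  CdoVI GTCAGC/2: at [35, 66, 137, 144] ⇒ [37, 68, 139, 146]
  HnxII TTGCCCCA/1: at [11, 26, 105, 150, 166] ⇒ [12, 27, 106, 151, 167]
  SqiII CAGTCCG/7: at [2, 53, 72, 80, 88, 121] ⇒ [9, 60, 79, 87, 95, 128]

All cut coordinates (distinct, sorted): [9, 12, 27, 37, 47, 60, 68, 79, 87, 95, 106, 115, 128, 139, 146, 151, 162, 167]

Fragment lengths:
  9→12: 3 bp
  12→27: 15 bp
  27→37: 10 bp
  37→47: 10 bp
  47→60: 13 bp
  60→68: 8 bp
  68→79: 11 bp
  79→87: 8 bp
  87→95: 8 bp
  95→106: 11 bp
  106→115: 9 bp
  115→128: 13 bp
  128→139: 11 bp
  139→146: 7 bp
  146→151: 5 bp
  151→162: 11 bp
  162→167: 5 bp
  167→9 (wrap): 174-167+9 = 16 bp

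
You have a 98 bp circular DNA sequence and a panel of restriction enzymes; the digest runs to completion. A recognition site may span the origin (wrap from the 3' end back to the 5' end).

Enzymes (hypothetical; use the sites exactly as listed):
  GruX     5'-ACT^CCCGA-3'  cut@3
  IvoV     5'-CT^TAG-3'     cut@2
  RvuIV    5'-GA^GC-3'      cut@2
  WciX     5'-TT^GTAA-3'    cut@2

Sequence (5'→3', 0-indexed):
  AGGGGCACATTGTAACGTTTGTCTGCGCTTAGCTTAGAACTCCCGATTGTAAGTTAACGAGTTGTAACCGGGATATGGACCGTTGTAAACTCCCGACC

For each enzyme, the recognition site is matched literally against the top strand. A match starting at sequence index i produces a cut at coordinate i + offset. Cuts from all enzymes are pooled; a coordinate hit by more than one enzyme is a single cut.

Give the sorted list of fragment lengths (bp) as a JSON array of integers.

[5,7,7,7,15,18,18,21]

Per-enzyme occurrences:
  GruX (ACTCCCGA, off=3): starts [38, 88] → cuts [41, 91]
  IvoV (CTTAG, off=2): starts [27, 32] → cuts [29, 34]
  RvuIV (GAGC, off=2): no sites
  WciX (TTGTAA, off=2): starts [9, 46, 61, 82] → cuts [11, 48, 63, 84]

Pooled cuts: [11, 29, 34, 41, 48, 63, 84, 91]

Fragment lengths:
  11→29: 18 bp
  29→34: 5 bp
  34→41: 7 bp
  41→48: 7 bp
  48→63: 15 bp
  63→84: 21 bp
  84→91: 7 bp
  91→11 (wrap): 98-91+11 = 18 bp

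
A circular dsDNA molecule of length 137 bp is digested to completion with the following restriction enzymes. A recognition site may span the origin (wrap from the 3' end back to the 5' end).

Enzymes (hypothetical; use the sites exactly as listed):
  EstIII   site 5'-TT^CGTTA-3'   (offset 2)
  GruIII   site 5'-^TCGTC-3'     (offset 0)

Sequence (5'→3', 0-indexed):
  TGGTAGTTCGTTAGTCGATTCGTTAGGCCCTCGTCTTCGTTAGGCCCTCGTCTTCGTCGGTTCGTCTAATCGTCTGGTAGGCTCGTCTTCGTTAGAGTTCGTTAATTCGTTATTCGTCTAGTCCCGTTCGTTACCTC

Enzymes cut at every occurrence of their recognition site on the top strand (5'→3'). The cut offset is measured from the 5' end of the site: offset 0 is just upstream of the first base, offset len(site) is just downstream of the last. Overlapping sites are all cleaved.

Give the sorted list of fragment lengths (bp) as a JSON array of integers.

[6,6,7,7,8,8,8,10,10,10,12,13,15,17]

Per-enzyme occurrences:
  EstIII TTCGTTA/2: at [6, 18, 35, 87, 97, 105, 126] ⇒ [8, 20, 37, 89, 99, 107, 128]
  GruIII TCGTC/0: at [30, 47, 53, 61, 69, 82, 113] ⇒ [30, 47, 53, 61, 69, 82, 113]

Pooled cuts: [8, 20, 30, 37, 47, 53, 61, 69, 82, 89, 99, 107, 113, 128]

Fragment lengths:
  8→20: 12 bp
  20→30: 10 bp
  30→37: 7 bp
  37→47: 10 bp
  47→53: 6 bp
  53→61: 8 bp
  61→69: 8 bp
  69→82: 13 bp
  82→89: 7 bp
  89→99: 10 bp
  99→107: 8 bp
  107→113: 6 bp
  113→128: 15 bp
  128→8 (wrap): 137-128+8 = 17 bp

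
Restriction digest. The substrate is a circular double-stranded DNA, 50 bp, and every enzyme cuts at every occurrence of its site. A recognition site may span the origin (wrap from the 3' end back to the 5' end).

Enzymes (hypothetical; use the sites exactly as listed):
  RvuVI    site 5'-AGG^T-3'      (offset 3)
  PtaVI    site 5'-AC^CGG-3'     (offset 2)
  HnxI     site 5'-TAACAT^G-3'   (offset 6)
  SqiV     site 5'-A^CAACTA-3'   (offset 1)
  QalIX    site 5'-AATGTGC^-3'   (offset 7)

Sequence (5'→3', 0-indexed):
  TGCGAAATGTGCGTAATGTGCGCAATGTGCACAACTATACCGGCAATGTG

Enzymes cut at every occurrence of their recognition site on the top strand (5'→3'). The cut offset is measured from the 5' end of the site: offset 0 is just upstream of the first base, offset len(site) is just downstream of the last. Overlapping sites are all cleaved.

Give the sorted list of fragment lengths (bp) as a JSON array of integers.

[1,9,9,9,22]

Scan for sites:
  RvuVI (AGGT, off=3): no sites
  PtaVI ACCGG/2: at [38] ⇒ [40]
  HnxI (TAACATG, off=6): no sites
  SqiV ACAACTA/1: at [30] ⇒ [31]
  QalIX AATGTGC/7: at [5, 14, 23] ⇒ [12, 21, 30]

Pooled cuts: [12, 21, 30, 31, 40]

Fragment lengths:
  12→21: 9 bp
  21→30: 9 bp
  30→31: 1 bp
  31→40: 9 bp
  40→12 (wrap): 50-40+12 = 22 bp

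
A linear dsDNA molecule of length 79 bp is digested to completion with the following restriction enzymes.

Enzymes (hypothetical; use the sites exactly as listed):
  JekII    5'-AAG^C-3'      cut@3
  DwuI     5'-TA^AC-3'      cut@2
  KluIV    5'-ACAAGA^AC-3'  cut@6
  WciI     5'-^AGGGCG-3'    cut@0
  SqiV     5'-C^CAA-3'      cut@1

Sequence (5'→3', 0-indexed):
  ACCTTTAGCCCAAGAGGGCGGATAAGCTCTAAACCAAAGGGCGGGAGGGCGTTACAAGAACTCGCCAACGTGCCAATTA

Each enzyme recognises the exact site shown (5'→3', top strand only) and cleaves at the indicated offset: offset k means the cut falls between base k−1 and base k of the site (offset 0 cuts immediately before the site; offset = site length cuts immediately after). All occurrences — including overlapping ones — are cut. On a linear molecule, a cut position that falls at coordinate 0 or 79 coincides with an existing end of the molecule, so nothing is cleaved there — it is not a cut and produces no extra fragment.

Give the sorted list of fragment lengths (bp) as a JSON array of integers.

Per-enzyme occurrences:
  JekII (AAGC, off=3): starts [23] → cuts [26]
  DwuI (TAAC, off=2): no sites
  KluIV (ACAAGAAC, off=6): starts [53] → cuts [59]
  WciI (AGGGCG, off=0): starts [14, 37, 45] → cuts [14, 37, 45]
  SqiV (CCAA, off=1): starts [9, 33, 64, 72] → cuts [10, 34, 65, 73]

Pooled cuts: [10, 14, 26, 34, 37, 45, 59, 65, 73]

Fragments:
  [0,10): 10 bp
  [10,14): 4 bp
  [14,26): 12 bp
  [26,34): 8 bp
  [34,37): 3 bp
  [37,45): 8 bp
  [45,59): 14 bp
  [59,65): 6 bp
  [65,73): 8 bp
  [73,79): 6 bp

[3,4,6,6,8,8,8,10,12,14]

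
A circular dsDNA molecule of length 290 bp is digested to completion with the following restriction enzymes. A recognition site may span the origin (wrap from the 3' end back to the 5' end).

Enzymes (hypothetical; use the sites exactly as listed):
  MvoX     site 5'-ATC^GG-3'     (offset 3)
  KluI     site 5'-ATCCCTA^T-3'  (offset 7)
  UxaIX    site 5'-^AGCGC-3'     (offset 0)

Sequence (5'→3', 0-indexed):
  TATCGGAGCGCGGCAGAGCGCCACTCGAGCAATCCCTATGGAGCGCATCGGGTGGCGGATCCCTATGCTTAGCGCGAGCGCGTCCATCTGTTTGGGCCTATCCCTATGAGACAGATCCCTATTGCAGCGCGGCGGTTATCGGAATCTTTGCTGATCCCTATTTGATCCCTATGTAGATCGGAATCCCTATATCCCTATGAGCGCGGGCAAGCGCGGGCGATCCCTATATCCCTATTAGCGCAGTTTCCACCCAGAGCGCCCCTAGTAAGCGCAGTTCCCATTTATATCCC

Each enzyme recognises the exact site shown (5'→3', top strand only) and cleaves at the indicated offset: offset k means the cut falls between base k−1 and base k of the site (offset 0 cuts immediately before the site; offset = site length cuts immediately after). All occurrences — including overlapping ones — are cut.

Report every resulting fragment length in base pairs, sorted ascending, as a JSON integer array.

[2,2,2,2,3,4,5,6,8,8,8,8,10,10,10,11,13,15,15,16,17,18,20,22,25,30]

Per-enzyme occurrences:
  MvoX (ATCGG, off=3): starts [1, 46, 137, 176] → cuts [4, 49, 140, 179]
  KluI (ATCCCTAT, off=7): starts [31, 58, 99, 114, 153, 164, 182, 190, 219, 227, 285] → cuts [2, 38, 65, 106, 121, 160, 171, 189, 197, 226, 234]
  UxaIX (AGCGC, off=0): starts [6, 16, 41, 70, 76, 125, 199, 209, 236, 254, 267] → cuts [6, 16, 41, 70, 76, 125, 199, 209, 236, 254, 267]

All cut coordinates (distinct, sorted): [2, 4, 6, 16, 38, 41, 49, 65, 70, 76, 106, 121, 125, 140, 160, 171, 179, 189, 197, 199, 209, 226, 234, 236, 254, 267]

Fragment lengths:
  2→4: 2 bp
  4→6: 2 bp
  6→16: 10 bp
  16→38: 22 bp
  38→41: 3 bp
  41→49: 8 bp
  49→65: 16 bp
  65→70: 5 bp
  70→76: 6 bp
  76→106: 30 bp
  106→121: 15 bp
  121→125: 4 bp
  125→140: 15 bp
  140→160: 20 bp
  160→171: 11 bp
  171→179: 8 bp
  179→189: 10 bp
  189→197: 8 bp
  197→199: 2 bp
  199→209: 10 bp
  209→226: 17 bp
  226→234: 8 bp
  234→236: 2 bp
  236→254: 18 bp
  254→267: 13 bp
  267→2 (wrap): 290-267+2 = 25 bp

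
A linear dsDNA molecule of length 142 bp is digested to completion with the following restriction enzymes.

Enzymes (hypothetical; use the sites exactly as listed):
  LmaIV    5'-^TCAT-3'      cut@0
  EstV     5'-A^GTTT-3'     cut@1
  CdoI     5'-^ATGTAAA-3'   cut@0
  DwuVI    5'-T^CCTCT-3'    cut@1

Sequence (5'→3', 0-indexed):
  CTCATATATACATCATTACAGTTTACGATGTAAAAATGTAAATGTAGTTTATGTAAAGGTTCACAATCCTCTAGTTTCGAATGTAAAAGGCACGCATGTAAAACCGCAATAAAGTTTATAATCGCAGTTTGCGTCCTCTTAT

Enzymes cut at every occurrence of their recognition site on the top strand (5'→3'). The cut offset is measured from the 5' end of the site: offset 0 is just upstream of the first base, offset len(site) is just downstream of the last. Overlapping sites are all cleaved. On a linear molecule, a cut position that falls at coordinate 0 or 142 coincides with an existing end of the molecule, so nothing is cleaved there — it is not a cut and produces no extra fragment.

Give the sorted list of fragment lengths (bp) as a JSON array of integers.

[1,4,6,7,7,8,8,8,8,11,11,13,15,17,18]

Site scan:
  LmaIV TCAT/0: at [1, 12] ⇒ [1, 12]
  EstV AGTTT/1: at [19, 45, 72, 112, 125] ⇒ [20, 46, 73, 113, 126]
  CdoI ATGTAAA/0: at [27, 35, 50, 80, 95] ⇒ [27, 35, 50, 80, 95]
  DwuVI TCCTCT/1: at [66, 133] ⇒ [67, 134]

Pooled cuts: [1, 12, 20, 27, 35, 46, 50, 67, 73, 80, 95, 113, 126, 134]

Fragment lengths:
  [0,1): 1 bp
  [1,12): 11 bp
  [12,20): 8 bp
  [20,27): 7 bp
  [27,35): 8 bp
  [35,46): 11 bp
  [46,50): 4 bp
  [50,67): 17 bp
  [67,73): 6 bp
  [73,80): 7 bp
  [80,95): 15 bp
  [95,113): 18 bp
  [113,126): 13 bp
  [126,134): 8 bp
  [134,142): 8 bp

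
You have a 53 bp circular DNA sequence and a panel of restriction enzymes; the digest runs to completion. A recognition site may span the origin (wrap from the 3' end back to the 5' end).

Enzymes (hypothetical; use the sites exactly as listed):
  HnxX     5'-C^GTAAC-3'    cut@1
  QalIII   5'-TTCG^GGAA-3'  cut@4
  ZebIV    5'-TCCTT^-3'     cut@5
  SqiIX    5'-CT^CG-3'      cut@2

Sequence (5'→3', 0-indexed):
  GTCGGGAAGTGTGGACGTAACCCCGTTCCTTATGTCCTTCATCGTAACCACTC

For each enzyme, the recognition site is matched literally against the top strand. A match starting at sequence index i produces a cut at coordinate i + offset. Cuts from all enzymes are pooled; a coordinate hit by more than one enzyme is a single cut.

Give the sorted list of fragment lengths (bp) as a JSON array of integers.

[4,8,9,15,17]

Per-enzyme occurrences:
  HnxX (CGTAAC, off=1): starts [15, 42] → cuts [16, 43]
  QalIII (TTCGGGAA, off=4): no sites
  ZebIV (TCCTT, off=5): starts [26, 34] → cuts [31, 39]
  SqiIX (CTCG, off=2): starts [50] → cuts [52]

All cut coordinates (distinct, sorted): [16, 31, 39, 43, 52]

Fragments:
  16→31: 15 bp
  31→39: 8 bp
  39→43: 4 bp
  43→52: 9 bp
  52→16 (wrap): 53-52+16 = 17 bp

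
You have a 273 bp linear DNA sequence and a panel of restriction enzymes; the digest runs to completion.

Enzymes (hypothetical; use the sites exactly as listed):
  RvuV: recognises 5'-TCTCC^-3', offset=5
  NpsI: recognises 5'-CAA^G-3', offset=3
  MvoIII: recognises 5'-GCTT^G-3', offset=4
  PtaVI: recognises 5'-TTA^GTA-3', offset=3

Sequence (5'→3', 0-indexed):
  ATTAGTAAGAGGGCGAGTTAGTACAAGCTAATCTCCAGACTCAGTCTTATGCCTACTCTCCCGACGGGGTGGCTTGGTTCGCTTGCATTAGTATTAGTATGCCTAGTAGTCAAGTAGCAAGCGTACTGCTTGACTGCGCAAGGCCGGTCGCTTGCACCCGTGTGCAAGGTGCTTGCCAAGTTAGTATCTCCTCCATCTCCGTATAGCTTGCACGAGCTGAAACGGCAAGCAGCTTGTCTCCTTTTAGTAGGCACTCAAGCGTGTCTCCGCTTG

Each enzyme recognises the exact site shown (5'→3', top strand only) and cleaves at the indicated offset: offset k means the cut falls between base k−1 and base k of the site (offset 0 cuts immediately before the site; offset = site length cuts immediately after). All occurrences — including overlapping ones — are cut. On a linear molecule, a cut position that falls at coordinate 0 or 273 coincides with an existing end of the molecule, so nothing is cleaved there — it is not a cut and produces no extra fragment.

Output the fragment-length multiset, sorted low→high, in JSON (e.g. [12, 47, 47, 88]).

[1,4,4,4,5,5,6,6,6,6,7,7,7,8,9,9,9,10,10,10,11,12,12,14,14,16,17,19,25]

Per-enzyme occurrences:
  RvuV (TCTCC, off=5): starts [31, 56, 186, 195, 236, 263] → cuts [36, 61, 191, 200, 241, 268]
  NpsI (CAAG, off=3): starts [23, 110, 117, 138, 164, 176, 225, 255] → cuts [26, 113, 120, 141, 167, 179, 228, 258]
  MvoIII (GCTTG, off=4): starts [71, 80, 127, 149, 170, 205, 231, 268] → cuts [75, 84, 131, 153, 174, 209, 235, 272]
  PtaVI (TTAGTA, off=3): starts [1, 17, 87, 93, 180, 243] → cuts [4, 20, 90, 96, 183, 246]

All cut coordinates (distinct, sorted): [4, 20, 26, 36, 61, 75, 84, 90, 96, 113, 120, 131, 141, 153, 167, 174, 179, 183, 191, 200, 209, 228, 235, 241, 246, 258, 268, 272]

Fragment lengths:
  [0,4): 4 bp
  [4,20): 16 bp
  [20,26): 6 bp
  [26,36): 10 bp
  [36,61): 25 bp
  [61,75): 14 bp
  [75,84): 9 bp
  [84,90): 6 bp
  [90,96): 6 bp
  [96,113): 17 bp
  [113,120): 7 bp
  [120,131): 11 bp
  [131,141): 10 bp
  [141,153): 12 bp
  [153,167): 14 bp
  [167,174): 7 bp
  [174,179): 5 bp
  [179,183): 4 bp
  [183,191): 8 bp
  [191,200): 9 bp
  [200,209): 9 bp
  [209,228): 19 bp
  [228,235): 7 bp
  [235,241): 6 bp
  [241,246): 5 bp
  [246,258): 12 bp
  [258,268): 10 bp
  [268,272): 4 bp
  [272,273): 1 bp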